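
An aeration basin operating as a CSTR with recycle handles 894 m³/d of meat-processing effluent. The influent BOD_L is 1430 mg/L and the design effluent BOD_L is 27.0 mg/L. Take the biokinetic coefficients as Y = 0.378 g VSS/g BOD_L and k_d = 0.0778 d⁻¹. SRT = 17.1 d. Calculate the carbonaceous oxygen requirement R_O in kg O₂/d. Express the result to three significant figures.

Correct the yield for decay: Y_obs = Y/(1 + k_d θ_c) = 0.378 / (1 + 0.0778 × 17.1) = 0.378 / 2.330 = 0.1622.
ΔS = 1430 − 27.0 = 1403 mg/L, so the substrate removal rate is 894 × 1403/1000 = 1254 kg BOD_L/d.
P_X = Y_obs·Q·(S₀ − S) = 0.1622 × 1254 = 203.5 kg VSS/d.
Carbonaceous O₂ demand = substrate oxidised − cell-mass equivalent = 1254 − 1.42 × 203.5 = 965.4 kg O₂/d.

R_O ≈ 965 kg O₂/d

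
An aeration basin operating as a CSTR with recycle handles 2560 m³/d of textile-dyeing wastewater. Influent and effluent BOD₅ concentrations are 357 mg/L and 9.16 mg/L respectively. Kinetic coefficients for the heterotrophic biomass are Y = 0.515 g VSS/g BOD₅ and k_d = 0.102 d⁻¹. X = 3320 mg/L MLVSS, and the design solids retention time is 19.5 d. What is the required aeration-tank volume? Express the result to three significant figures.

Steady-state biomass mass balance: V·X·(1 + k_d·θ_c) = Y·Q·(S₀ − S)·θ_c, so V = 0.515 × 2560 × (357 − 9.16) × 19.5 / [3320 × (1 + 0.102 × 19.5)] = 8.94×10^6 / 9923 = 901.2 m³.

V ≈ 901 m³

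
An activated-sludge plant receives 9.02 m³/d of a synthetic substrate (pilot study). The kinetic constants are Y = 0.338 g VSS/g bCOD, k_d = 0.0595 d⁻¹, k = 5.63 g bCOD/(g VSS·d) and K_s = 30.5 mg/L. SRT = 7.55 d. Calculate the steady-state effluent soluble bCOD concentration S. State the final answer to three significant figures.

S ≈ 3.42 mg/L

Effluent substrate depends only on kinetics and SRT: S = K_s(1 + k_d θ_c) / [θ_c(Yk − k_d) − 1] = 30.5 × (1 + 0.0595 × 7.55) / [7.55 × (0.338 × 5.63 − 0.0595) − 1] = 44.20 / 12.92 = 3.422 mg/L.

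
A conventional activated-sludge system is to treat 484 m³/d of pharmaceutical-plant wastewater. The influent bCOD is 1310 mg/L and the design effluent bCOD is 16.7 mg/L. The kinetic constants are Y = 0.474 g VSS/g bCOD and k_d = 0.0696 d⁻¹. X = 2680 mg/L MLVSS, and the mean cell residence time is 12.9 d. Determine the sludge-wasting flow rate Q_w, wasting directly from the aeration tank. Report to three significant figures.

Rearranging the biomass balance for a CMAS with decay, V = Y·Q·ΔS·θ_c / [X·(1+k_d θ_c)] = 0.474 × 484 × (1310 − 16.7) × 12.9 / [2680 × (1 + 0.0696 × 12.9)] = 3.83×10^6 / 5086 = 752.5 m³.
For wasting at MLVSS concentration, Q_w = V/θ_c = 752.5/12.9 = 58.33 m³/d.

Q_w ≈ 58.3 m³/d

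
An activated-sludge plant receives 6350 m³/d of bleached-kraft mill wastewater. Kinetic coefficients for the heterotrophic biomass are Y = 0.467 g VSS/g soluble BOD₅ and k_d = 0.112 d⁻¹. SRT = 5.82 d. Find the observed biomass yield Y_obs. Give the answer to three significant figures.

Y_obs ≈ 0.283 g VSS/g soluble BOD₅

Correct the yield for decay: Y_obs = Y/(1 + k_d θ_c) = 0.467 / (1 + 0.112 × 5.82) = 0.467 / 1.652 = 0.2827.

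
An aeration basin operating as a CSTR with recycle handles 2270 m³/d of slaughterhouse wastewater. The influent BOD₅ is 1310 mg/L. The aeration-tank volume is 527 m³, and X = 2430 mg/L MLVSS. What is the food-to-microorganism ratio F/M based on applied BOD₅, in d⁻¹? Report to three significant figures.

Food-to-microorganism ratio F/M = Q S₀ / (V X) = 2270 × 1310 / (527.0 × 2430) = 2.322 d⁻¹.

F/M ≈ 2.32 d⁻¹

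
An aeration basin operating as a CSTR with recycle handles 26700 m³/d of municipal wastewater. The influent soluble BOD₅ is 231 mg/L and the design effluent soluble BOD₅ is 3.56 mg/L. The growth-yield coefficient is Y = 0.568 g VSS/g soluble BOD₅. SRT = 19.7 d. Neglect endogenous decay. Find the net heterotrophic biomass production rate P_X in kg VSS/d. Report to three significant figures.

P_X ≈ 3450 kg VSS/d

No decay correction is needed, so Y_obs = Y = 0.568.
Substrate removed = Q·(S₀ − S) = 26700 m³/d × (231 − 3.56) g/m³ = 6.07×10^6 g/d = 6073 kg/d.
Biomass produced: P_X = Y_obs·Q·ΔS = 0.5680 × 6073 ≈ 3449 kg VSS/d.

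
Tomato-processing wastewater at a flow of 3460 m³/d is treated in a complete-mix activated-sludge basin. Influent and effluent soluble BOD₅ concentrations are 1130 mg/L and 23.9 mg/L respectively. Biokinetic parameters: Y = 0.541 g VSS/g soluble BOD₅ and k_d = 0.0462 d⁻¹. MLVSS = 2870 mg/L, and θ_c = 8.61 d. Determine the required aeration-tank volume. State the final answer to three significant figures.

From the SRT design equation V = Y Q (S₀−S) θ_c / [X (1 + k_d θ_c)] = 0.541 × 3460 × (1130 − 23.9) × 8.61 / [2870 × (1 + 0.0462 × 8.61)] = 1.78×10^7 / 4012 = 4444 m³.

V ≈ 4440 m³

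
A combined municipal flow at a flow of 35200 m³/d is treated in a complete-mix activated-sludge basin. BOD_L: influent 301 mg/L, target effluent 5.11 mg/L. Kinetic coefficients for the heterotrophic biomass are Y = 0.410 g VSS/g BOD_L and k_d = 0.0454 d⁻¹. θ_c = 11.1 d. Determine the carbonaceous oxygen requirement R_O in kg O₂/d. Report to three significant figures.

R_O ≈ 6380 kg O₂/d

Observed yield with endogenous decay: Y_obs = Y / (1 + k_d·θ_c) = 0.410 / (1 + 0.0454 × 11.1) = 0.410 / 1.504 = 0.2726 g VSS/g BOD_L.
Mass of BOD_L removed per day: Q(S₀ − S) = 35200 × 295.9 g/m³ = 10415 kg/d.
Net sludge production P_X = 0.2726 × 10415 = 2839 kg VSS/d.
R_O = Q·(S₀ − S) − 1.42·P_X = 10415 − 1.42 × 2839 = 6383 kg O₂/d.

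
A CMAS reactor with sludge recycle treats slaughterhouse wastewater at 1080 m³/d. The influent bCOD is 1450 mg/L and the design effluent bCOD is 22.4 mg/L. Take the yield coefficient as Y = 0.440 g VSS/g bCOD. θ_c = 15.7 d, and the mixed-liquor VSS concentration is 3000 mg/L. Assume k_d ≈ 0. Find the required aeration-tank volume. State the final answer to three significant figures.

With k_d = 0 the design equation reduces to V = Y Q (S₀−S) θ_c / X = 0.440 × 1080 × (1450 − 22.4) × 15.7 / 3000 = 3550 m³.

V ≈ 3550 m³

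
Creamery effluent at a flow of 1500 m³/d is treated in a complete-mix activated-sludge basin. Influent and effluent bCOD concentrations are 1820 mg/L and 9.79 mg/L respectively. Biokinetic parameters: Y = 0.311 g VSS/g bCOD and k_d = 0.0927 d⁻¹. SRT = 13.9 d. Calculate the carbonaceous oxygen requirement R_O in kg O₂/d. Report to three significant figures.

Correct the yield for decay: Y_obs = Y/(1 + k_d θ_c) = 0.311 / (1 + 0.0927 × 13.9) = 0.311 / 2.289 = 0.1359.
Mass of bCOD removed per day: Q(S₀ − S) = 1500 × 1810 g/m³ = 2715 kg/d.
Net sludge production P_X = 0.1359 × 2715 = 369.0 kg VSS/d.
R_O = Q·ΔS − 1.42 P_X = 2715 − 524.0 = 2191 kg O₂/d.

R_O ≈ 2190 kg O₂/d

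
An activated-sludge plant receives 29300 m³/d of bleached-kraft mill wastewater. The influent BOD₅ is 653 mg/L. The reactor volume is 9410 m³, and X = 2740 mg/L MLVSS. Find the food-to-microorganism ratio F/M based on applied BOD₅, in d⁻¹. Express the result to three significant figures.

Food-to-microorganism ratio F/M = Q S₀ / (V X) = 29300 × 653 / (9410 × 2740) = 0.7421 d⁻¹.

F/M ≈ 0.742 d⁻¹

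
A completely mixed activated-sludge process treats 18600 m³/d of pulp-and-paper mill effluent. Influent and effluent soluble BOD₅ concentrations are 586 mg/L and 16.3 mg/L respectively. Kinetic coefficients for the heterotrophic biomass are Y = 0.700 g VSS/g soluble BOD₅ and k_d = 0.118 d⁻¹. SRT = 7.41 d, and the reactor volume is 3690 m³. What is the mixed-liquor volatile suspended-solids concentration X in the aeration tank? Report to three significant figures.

X ≈ 7950 mg/L

X = Y·Q·ΔS·θ_c / [V·(1 + k_d θ_c)] = 0.700 × 18600 × (586 − 16.3) × 7.41 / [3690 × (1 + 0.118 × 7.41)] = 7947 mg/L.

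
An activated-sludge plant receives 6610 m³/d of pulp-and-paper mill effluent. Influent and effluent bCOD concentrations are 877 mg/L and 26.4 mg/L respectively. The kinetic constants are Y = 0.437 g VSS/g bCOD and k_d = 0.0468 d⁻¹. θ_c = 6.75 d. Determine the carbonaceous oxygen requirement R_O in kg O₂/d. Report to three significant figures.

R_O ≈ 2970 kg O₂/d

Observed yield with endogenous decay: Y_obs = Y / (1 + k_d·θ_c) = 0.437 / (1 + 0.0468 × 6.75) = 0.437 / 1.316 = 0.3321 g VSS/g bCOD.
Substrate removed = Q·(S₀ − S) = 6610 m³/d × (877 − 26.4) g/m³ = 5.62×10^6 g/d = 5622 kg/d.
P_X = Y_obs·Q·(S₀ − S) = 0.3321 × 5622 = 1867 kg VSS/d.
Carbonaceous O₂ demand = substrate oxidised − cell-mass equivalent = 5622 − 1.42 × 1867 = 2971 kg O₂/d.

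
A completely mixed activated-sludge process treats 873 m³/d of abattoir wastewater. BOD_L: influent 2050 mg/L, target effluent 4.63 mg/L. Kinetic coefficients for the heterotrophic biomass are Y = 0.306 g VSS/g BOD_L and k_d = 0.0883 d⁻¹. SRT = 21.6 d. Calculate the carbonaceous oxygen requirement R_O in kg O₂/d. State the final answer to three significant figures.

Observed yield with endogenous decay: Y_obs = Y / (1 + k_d·θ_c) = 0.306 / (1 + 0.0883 × 21.6) = 0.306 / 2.907 = 0.1053 g VSS/g BOD_L.
Q·(S₀ − S) = 873 × (2050 − 4.63) × 10⁻³ = 1786 kg/d removed.
Net sludge production P_X = 0.1053 × 1786 = 187.9 kg VSS/d.
R_O = Q·ΔS − 1.42 P_X = 1786 − 266.9 = 1519 kg O₂/d.

R_O ≈ 1520 kg O₂/d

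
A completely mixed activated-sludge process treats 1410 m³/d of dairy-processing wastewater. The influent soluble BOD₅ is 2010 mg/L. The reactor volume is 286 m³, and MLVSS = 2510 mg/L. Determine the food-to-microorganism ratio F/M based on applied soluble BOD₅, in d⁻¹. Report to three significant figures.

Food-to-microorganism ratio F/M = Q S₀ / (V X) = 1410 × 2010 / (286.0 × 2510) = 3.948 d⁻¹.

F/M ≈ 3.95 d⁻¹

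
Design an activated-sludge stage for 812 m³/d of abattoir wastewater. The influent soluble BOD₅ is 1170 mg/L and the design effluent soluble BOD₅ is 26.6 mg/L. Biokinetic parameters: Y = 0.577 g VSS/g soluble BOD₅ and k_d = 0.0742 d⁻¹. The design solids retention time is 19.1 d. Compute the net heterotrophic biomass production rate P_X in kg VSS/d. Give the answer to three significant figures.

P_X ≈ 222 kg VSS/d

Y_obs = Y / (1 + k_d θ_c) = 0.577 / (1 + 0.0742 × 19.1) = 0.577 / 2.417 = 0.2387.
Mass of soluble BOD₅ removed per day: Q(S₀ − S) = 812 × 1143 g/m³ = 928.4 kg/d.
Net biomass production P_X = Y_obs × Q·(S₀ − S) = 0.2387 × 928.4 = 221.6 kg VSS/d.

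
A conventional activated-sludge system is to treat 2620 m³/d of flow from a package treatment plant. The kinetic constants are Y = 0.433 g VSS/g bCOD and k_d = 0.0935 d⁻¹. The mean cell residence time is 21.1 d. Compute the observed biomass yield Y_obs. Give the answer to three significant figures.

Y_obs ≈ 0.146 g VSS/g bCOD

Y_obs = Y / (1 + k_d θ_c) = 0.433 / (1 + 0.0935 × 21.1) = 0.433 / 2.973 = 0.1457.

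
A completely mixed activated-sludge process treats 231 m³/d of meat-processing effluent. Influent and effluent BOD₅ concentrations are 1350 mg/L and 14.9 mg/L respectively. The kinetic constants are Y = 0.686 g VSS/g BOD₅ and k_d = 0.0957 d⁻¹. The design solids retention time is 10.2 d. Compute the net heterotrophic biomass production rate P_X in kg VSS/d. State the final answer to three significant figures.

P_X ≈ 107 kg VSS/d

Correct the yield for decay: Y_obs = Y/(1 + k_d θ_c) = 0.686 / (1 + 0.0957 × 10.2) = 0.686 / 1.976 = 0.3471.
Substrate removed = Q·(S₀ − S) = 231 m³/d × (1350 − 14.9) g/m³ = 3.08×10^5 g/d = 308.4 kg/d.
P_X = Y_obs · Q(S₀ − S) = 0.3471 × 308.4 = 107.1 kg VSS/d.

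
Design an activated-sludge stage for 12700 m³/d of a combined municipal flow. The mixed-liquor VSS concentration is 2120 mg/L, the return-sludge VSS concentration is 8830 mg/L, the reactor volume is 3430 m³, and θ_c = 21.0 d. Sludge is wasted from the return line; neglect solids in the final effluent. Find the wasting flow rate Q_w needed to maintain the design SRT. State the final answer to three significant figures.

Wasting from the return line (neglecting effluent solids): Q_w = V·X / (θ_c·X_r) = 3430 × 2120 / (21.0 × 8830) = 39.21 m³/d.

Q_w ≈ 39.2 m³/d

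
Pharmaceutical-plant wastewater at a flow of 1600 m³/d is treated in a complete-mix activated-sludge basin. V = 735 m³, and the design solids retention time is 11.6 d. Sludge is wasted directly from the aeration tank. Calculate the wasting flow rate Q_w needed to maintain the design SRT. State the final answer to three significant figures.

With mixed-liquor wasting, θ_c = V/Q_w, so Q_w = V/θ_c = 735.0/11.6 = 63.36 m³/d.

Q_w ≈ 63.4 m³/d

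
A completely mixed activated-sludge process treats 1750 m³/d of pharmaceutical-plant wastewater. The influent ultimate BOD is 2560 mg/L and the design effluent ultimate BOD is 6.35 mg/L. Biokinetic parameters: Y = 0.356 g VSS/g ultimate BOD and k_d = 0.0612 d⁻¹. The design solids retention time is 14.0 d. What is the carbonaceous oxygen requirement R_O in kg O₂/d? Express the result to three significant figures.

Correct the yield for decay: Y_obs = Y/(1 + k_d θ_c) = 0.356 / (1 + 0.0612 × 14.0) = 0.356 / 1.857 = 0.1917.
Mass of ultimate BOD removed per day: Q(S₀ − S) = 1750 × 2554 g/m³ = 4469 kg/d.
Net sludge production P_X = 0.1917 × 4469 = 856.8 kg VSS/d.
Carbonaceous O₂ demand = substrate oxidised − cell-mass equivalent = 4469 − 1.42 × 856.8 = 3252 kg O₂/d.

R_O ≈ 3250 kg O₂/d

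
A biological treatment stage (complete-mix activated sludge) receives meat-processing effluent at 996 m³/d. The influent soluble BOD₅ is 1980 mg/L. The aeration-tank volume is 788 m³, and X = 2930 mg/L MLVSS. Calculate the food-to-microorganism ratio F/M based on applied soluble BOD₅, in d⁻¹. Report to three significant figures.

Food-to-microorganism ratio F/M = Q S₀ / (V X) = 996 × 1980 / (788.0 × 2930) = 0.8541 d⁻¹.

F/M ≈ 0.854 d⁻¹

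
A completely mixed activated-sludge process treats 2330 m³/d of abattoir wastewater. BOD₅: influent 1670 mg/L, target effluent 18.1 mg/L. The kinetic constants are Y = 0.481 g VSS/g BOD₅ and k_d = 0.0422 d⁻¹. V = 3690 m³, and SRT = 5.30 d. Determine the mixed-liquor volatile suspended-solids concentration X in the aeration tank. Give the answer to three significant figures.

X = Y·Q·ΔS·θ_c / [V·(1 + k_d θ_c)] = 0.481 × 2330 × (1670 − 18.1) × 5.30 / [3690 × (1 + 0.0422 × 5.30)] = 2173 mg/L.

X ≈ 2170 mg/L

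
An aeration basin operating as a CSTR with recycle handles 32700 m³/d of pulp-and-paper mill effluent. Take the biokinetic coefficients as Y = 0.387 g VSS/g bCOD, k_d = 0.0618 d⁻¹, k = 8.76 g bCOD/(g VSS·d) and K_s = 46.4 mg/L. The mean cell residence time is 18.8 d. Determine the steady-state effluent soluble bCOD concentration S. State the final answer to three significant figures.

For a completely mixed reactor with recycle the Lawrence–McCarty relation gives S = K_s·(1 + k_d·θ_c) / [θ_c·(Y·k − k_d) − 1] = 46.4 × (1 + 0.0618 × 18.8) / [18.8 × (0.387 × 8.76 − 0.0618) − 1] = 100.3 / 61.57 = 1.629 mg/L.

S ≈ 1.63 mg/L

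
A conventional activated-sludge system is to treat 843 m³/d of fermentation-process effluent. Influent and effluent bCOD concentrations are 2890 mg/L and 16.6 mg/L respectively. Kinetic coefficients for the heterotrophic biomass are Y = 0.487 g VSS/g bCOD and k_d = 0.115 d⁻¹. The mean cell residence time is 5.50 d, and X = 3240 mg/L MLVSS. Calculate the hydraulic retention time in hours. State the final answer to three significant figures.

From the SRT design equation V = Y Q (S₀−S) θ_c / [X (1 + k_d θ_c)] = 0.487 × 843 × (2890 − 16.6) × 5.50 / [3240 × (1 + 0.115 × 5.50)] = 6.49×10^6 / 5289 = 1227 m³.
HRT = V/Q = 1227 m³ / 843 m³·d⁻¹ = 1.455 d × 24 = 34.92 h.

τ ≈ 34.9 h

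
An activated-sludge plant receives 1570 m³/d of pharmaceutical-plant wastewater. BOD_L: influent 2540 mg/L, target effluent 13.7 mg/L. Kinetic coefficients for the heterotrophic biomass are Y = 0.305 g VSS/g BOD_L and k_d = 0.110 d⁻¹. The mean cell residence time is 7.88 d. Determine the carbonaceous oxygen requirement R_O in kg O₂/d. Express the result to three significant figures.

Correct the yield for decay: Y_obs = Y/(1 + k_d θ_c) = 0.305 / (1 + 0.110 × 7.88) = 0.305 / 1.867 = 0.1634.
Mass of BOD_L removed per day: Q(S₀ − S) = 1570 × 2526 g/m³ = 3966 kg/d.
P_X = Y_obs·Q·(S₀ − S) = 0.1634 × 3966 = 648.0 kg VSS/d.
R_O = Q·ΔS − 1.42 P_X = 3966 − 920.2 = 3046 kg O₂/d.

R_O ≈ 3050 kg O₂/d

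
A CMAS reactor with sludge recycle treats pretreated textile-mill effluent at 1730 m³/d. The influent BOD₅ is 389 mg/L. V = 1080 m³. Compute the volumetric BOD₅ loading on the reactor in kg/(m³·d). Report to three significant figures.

L_v ≈ 0.623 kg BOD₅/(m³·d)

Volumetric loading L_v = Q·S₀ / V = 1730 × 389 g/m³ / 1080 m³ = 623.1 g/(m³·d) = 0.6231 kg BOD₅/(m³·d).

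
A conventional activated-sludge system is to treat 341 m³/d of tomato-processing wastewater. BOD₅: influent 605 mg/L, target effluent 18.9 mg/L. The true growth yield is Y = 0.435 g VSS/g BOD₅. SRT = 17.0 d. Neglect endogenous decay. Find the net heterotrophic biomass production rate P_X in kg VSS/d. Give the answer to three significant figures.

Since k_d ≈ 0, Y_obs = Y = 0.435 g VSS/g BOD₅.
ΔS = 605 − 18.9 = 586.1 mg/L, so the substrate removal rate is 341 × 586.1/1000 = 199.9 kg BOD₅/d.
Biomass produced: P_X = Y_obs·Q·ΔS = 0.4350 × 199.9 ≈ 86.94 kg VSS/d.

P_X ≈ 86.9 kg VSS/d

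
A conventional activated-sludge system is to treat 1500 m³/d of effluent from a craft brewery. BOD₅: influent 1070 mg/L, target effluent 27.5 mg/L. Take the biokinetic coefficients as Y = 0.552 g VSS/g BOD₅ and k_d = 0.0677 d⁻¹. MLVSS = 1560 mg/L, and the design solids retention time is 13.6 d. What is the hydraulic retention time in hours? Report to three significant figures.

τ ≈ 62.7 h

Rearranging the biomass balance for a CMAS with decay, V = Y·Q·ΔS·θ_c / [X·(1+k_d θ_c)] = 0.552 × 1500 × (1070 − 27.5) × 13.6 / [1560 × (1 + 0.0677 × 13.6)] = 1.17×10^7 / 2996 = 3918 m³.
τ = V/Q = 3918/1500 = 2.612 d, or 62.69 h.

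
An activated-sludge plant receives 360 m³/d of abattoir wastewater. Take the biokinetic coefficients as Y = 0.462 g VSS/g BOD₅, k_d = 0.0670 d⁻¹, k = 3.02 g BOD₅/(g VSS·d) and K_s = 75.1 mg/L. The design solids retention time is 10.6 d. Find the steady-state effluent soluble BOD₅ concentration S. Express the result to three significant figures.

For a completely mixed reactor with recycle the Lawrence–McCarty relation gives S = K_s·(1 + k_d·θ_c) / [θ_c·(Y·k − k_d) − 1] = 75.1 × (1 + 0.0670 × 10.6) / [10.6 × (0.462 × 3.02 − 0.0670) − 1] = 128.4 / 13.08 = 9.820 mg/L.

S ≈ 9.82 mg/L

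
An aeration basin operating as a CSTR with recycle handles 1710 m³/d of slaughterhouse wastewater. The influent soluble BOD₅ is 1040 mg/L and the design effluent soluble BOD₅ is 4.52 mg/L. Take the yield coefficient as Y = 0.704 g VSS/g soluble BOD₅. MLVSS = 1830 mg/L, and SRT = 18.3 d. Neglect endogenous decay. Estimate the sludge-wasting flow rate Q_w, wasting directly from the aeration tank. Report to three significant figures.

Biomass mass balance (decay neglected): V·X = Y·Q·(S₀ − S)·θ_c, so V = 0.704 × 1710 × (1040 − 4.52) × 18.3 / 1830 = 12466 m³.
Wasting from the aeration tank: Q_w = V / θ_c = 12466 / 18.3 = 681.2 m³/d.

Q_w ≈ 681 m³/d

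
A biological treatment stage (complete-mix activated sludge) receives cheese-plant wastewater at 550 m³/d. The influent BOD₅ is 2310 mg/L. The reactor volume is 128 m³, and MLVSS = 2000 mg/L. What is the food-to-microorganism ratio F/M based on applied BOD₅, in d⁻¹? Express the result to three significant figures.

Food-to-microorganism ratio F/M = Q S₀ / (V X) = 550 × 2310 / (128.0 × 2000) = 4.963 d⁻¹.

F/M ≈ 4.96 d⁻¹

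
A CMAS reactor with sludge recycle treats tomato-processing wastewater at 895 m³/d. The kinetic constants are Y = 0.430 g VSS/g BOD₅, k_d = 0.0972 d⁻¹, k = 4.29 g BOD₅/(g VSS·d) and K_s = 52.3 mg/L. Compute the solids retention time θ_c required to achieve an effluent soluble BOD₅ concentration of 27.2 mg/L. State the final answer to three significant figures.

θ_c ≈ 1.87 d

Specific growth rate at S = 27.2 mg/L: μ = YkS/(K_s+S) = 0.430·4.29·27.2/(52.3+27.2) = 0.6311 d⁻¹.
Then 1/θ_c = μ − k_d = 0.6311 − 0.0972 = 0.5339 d⁻¹, giving θ_c = 1.873 d.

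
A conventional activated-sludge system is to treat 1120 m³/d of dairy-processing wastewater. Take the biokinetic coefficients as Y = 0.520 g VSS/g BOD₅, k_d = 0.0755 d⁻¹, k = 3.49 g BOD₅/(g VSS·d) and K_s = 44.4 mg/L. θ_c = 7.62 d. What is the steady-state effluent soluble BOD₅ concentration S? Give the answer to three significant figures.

From the Monod/SRT balance for a CMAS, S = K_s·(1+k_d θ_c)/[θ_c·(Y k − k_d) − 1] = 44.4 × (1 + 0.0755 × 7.62) / [7.62 × (0.520 × 3.49 − 0.0755) − 1] = 69.94 / 12.25 = 5.708 mg/L.

S ≈ 5.71 mg/L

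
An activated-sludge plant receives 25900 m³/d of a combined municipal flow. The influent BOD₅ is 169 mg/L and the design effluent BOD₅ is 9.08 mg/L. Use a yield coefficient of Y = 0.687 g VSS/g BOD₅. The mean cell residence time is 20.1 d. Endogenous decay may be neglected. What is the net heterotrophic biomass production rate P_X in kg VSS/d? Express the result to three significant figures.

Since k_d ≈ 0, Y_obs = Y = 0.687 g VSS/g BOD₅.
ΔS = 169 − 9.08 = 159.9 mg/L, so the substrate removal rate is 25900 × 159.9/1000 = 4142 kg BOD₅/d.
So the net sludge growth is P_X = 0.6870 × 4142 = 2846 kg VSS/d.

P_X ≈ 2850 kg VSS/d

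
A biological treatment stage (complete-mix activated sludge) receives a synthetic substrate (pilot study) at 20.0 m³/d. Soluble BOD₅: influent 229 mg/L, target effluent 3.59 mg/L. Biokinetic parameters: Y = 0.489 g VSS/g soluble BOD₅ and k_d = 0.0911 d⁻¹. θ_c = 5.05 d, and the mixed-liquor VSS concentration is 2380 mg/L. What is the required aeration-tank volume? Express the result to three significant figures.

Rearranging the biomass balance for a CMAS with decay, V = Y·Q·ΔS·θ_c / [X·(1+k_d θ_c)] = 0.489 × 20.0 × (229 − 3.59) × 5.05 / [2380 × (1 + 0.0911 × 5.05)] = 1.11×10^4 / 3475 = 3.204 m³.

V ≈ 3.20 m³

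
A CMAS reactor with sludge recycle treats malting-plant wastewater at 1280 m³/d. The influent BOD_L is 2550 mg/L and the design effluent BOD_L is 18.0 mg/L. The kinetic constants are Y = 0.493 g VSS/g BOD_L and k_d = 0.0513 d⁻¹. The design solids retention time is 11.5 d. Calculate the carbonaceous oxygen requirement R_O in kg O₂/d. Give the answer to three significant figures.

Observed yield with endogenous decay: Y_obs = Y / (1 + k_d·θ_c) = 0.493 / (1 + 0.0513 × 11.5) = 0.493 / 1.590 = 0.3101 g VSS/g BOD_L.
Q·(S₀ − S) = 1280 × (2550 − 18.0) × 10⁻³ = 3241 kg/d removed.
Net sludge production P_X = 0.3101 × 3241 = 1005 kg VSS/d.
R_O = Q·(S₀ − S) − 1.42·P_X = 3241 − 1.42 × 1005 = 1814 kg O₂/d.

R_O ≈ 1810 kg O₂/d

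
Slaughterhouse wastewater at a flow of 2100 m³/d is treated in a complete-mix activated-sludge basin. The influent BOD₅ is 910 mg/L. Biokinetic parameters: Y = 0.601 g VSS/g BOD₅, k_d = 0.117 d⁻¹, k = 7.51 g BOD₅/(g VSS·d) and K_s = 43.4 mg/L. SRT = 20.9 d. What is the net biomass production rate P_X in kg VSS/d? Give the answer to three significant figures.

From the Monod/SRT balance for a CMAS, S = K_s·(1+k_d θ_c)/[θ_c·(Y k − k_d) − 1] = 43.4 × (1 + 0.117 × 20.9) / [20.9 × (0.601 × 7.51 − 0.117) − 1] = 149.5 / 90.89 = 1.645 mg/L.
Observed yield with endogenous decay: Y_obs = Y / (1 + k_d·θ_c) = 0.601 / (1 + 0.117 × 20.9) = 0.601 / 3.445 = 0.1744 g VSS/g BOD₅.
Substrate removed = Q·(S₀ − S) = 2100 m³/d × (910 − 1.65) g/m³ = 1.91×10^6 g/d = 1908 kg/d.
P_X = Y_obs · Q(S₀ − S) = 0.1744 × 1908 = 332.8 kg VSS/d.

P_X ≈ 333 kg VSS/d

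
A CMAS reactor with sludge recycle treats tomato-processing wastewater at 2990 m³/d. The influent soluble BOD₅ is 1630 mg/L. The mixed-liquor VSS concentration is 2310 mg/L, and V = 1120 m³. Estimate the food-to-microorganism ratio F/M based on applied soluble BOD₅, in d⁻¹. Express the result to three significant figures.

F/M = applied load / biomass = Q·S₀/(V·X) = 2990 × 1630 / (1120 × 2310) = 1.884 d⁻¹.

F/M ≈ 1.88 d⁻¹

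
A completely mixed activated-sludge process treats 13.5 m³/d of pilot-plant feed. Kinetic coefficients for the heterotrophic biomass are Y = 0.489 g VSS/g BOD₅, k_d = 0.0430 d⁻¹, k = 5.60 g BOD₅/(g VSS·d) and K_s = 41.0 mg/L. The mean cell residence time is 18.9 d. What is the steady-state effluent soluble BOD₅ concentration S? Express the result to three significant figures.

Effluent substrate depends only on kinetics and SRT: S = K_s(1 + k_d θ_c) / [θ_c(Yk − k_d) − 1] = 41.0 × (1 + 0.0430 × 18.9) / [18.9 × (0.489 × 5.60 − 0.0430) − 1] = 74.32 / 49.94 = 1.488 mg/L.

S ≈ 1.49 mg/L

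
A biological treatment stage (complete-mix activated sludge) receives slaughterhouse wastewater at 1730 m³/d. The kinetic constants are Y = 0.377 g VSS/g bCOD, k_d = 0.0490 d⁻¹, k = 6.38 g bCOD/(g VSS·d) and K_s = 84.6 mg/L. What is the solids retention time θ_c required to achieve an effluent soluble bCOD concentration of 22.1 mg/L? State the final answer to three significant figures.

Specific growth rate at S = 22.1 mg/L: μ = YkS/(K_s+S) = 0.377·6.38·22.1/(84.6+22.1) = 0.4982 d⁻¹.
Then 1/θ_c = μ − k_d = 0.4982 − 0.0490 = 0.4492 d⁻¹, giving θ_c = 2.226 d.

θ_c ≈ 2.23 d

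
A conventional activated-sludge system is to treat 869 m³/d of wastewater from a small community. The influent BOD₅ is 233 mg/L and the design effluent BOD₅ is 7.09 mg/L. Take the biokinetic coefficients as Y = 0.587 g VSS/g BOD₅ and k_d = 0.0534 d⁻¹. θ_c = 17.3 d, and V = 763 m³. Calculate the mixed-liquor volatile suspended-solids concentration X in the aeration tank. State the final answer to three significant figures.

X ≈ 1360 mg/L

Solving the biomass balance for X: X = Y Q (S₀−S) θ_c / [V (1+k_d θ_c)] = 0.587 × 869 × (233 − 7.09) × 17.3 / [763 × (1 + 0.0534 × 17.3)] = 1358 mg/L.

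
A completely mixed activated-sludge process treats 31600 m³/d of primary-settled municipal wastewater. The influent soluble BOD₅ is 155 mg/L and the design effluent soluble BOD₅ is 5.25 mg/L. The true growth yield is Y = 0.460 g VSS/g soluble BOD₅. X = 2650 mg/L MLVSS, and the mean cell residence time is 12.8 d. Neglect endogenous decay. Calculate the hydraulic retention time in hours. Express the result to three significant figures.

V·X = Y·Q·ΔS·θ_c gives V = 0.460 × 31600 × (155 − 5.25) × 12.8 / 2650 = 10514 m³.
τ = V/Q = 10514/31600 = 0.3327 d, or 7.985 h.

τ ≈ 7.99 h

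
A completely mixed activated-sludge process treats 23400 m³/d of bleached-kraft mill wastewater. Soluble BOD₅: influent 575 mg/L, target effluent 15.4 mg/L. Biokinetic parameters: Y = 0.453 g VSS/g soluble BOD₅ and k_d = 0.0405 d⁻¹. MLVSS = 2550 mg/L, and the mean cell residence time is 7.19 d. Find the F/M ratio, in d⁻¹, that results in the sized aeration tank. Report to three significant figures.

Rearranging the biomass balance for a CMAS with decay, V = Y·Q·ΔS·θ_c / [X·(1+k_d θ_c)] = 0.453 × 23400 × (575 − 15.4) × 7.19 / [2550 × (1 + 0.0405 × 7.19)] = 4.27×10^7 / 3293 = 12954 m³.
Food-to-microorganism ratio F/M = Q S₀ / (V X) = 23400 × 575 / (12954 × 2550) = 0.4073 d⁻¹.

F/M ≈ 0.407 d⁻¹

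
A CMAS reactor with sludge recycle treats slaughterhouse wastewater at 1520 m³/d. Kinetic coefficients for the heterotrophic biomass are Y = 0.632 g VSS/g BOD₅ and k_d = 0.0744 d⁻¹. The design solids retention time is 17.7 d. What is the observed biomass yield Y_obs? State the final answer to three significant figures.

Correct the yield for decay: Y_obs = Y/(1 + k_d θ_c) = 0.632 / (1 + 0.0744 × 17.7) = 0.632 / 2.317 = 0.2728.

Y_obs ≈ 0.273 g VSS/g BOD₅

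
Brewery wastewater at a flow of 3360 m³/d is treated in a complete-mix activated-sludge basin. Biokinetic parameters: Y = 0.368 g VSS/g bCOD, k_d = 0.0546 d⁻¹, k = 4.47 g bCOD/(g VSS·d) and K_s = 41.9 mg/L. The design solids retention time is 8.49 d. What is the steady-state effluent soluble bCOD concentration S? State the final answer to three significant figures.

S ≈ 4.90 mg/L

From the Monod/SRT balance for a CMAS, S = K_s·(1+k_d θ_c)/[θ_c·(Y k − k_d) − 1] = 41.9 × (1 + 0.0546 × 8.49) / [8.49 × (0.368 × 4.47 − 0.0546) − 1] = 61.32 / 12.50 = 4.905 mg/L.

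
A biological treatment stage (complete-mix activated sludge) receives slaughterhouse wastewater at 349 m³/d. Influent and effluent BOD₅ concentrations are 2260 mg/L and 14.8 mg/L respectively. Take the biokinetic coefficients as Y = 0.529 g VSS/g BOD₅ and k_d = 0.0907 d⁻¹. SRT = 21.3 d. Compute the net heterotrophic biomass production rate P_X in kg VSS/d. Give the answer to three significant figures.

P_X ≈ 141 kg VSS/d

Correct the yield for decay: Y_obs = Y/(1 + k_d θ_c) = 0.529 / (1 + 0.0907 × 21.3) = 0.529 / 2.932 = 0.1804.
ΔS = 2260 − 14.8 = 2245 mg/L, so the substrate removal rate is 349 × 2245/1000 = 783.6 kg BOD₅/d.
P_X = Y_obs · Q(S₀ − S) = 0.1804 × 783.6 = 141.4 kg VSS/d.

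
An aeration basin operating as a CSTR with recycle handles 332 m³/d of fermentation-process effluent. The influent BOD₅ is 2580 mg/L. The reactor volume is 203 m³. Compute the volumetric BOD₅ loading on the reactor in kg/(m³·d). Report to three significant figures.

L_v ≈ 4.22 kg BOD₅/(m³·d)

L_v = Q S₀ / V = 332 × 2580 × 10⁻³ / 203.0 = 4.220 kg/(m³·d).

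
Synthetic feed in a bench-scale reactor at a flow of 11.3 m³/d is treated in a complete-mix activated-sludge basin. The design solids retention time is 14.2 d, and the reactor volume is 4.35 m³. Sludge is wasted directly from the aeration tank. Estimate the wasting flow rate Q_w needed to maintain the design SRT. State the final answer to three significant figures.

Q_w ≈ 0.306 m³/d

For wasting at MLVSS concentration, Q_w = V/θ_c = 4.350/14.2 = 0.3063 m³/d.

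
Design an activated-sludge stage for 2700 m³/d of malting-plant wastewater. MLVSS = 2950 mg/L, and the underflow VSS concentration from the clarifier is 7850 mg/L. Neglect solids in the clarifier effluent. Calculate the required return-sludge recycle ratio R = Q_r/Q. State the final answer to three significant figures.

R ≈ 0.602

Solids balance on the clarifier gives (1+R)X = R·X_r, so R = X/(X_r − X) = 2950 / (7850 − 2950) = 0.6020.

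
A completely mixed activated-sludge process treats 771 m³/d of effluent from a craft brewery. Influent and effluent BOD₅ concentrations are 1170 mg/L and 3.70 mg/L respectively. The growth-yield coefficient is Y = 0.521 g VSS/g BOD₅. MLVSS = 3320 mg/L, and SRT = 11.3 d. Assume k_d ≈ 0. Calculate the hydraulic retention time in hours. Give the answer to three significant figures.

With k_d = 0 the design equation reduces to V = Y Q (S₀−S) θ_c / X = 0.521 × 771 × (1170 − 3.70) × 11.3 / 3320 = 1595 m³.
τ = V/Q = 1595/771 = 2.068 d, or 49.64 h.

τ ≈ 49.6 h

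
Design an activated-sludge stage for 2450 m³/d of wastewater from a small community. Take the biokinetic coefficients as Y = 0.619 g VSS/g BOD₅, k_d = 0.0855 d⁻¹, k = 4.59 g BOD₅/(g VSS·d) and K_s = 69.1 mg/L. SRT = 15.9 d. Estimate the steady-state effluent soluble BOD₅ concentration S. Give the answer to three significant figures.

From the Monod/SRT balance for a CMAS, S = K_s·(1+k_d θ_c)/[θ_c·(Y k − k_d) − 1] = 69.1 × (1 + 0.0855 × 15.9) / [15.9 × (0.619 × 4.59 − 0.0855) − 1] = 163.0 / 42.82 = 3.808 mg/L.

S ≈ 3.81 mg/L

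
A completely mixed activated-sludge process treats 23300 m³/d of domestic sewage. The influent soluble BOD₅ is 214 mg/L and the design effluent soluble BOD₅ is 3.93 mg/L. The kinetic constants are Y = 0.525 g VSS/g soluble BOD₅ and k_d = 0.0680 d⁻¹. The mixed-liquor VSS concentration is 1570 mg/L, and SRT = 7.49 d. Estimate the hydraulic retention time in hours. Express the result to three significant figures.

τ ≈ 8.37 h

Rearranging the biomass balance for a CMAS with decay, V = Y·Q·ΔS·θ_c / [X·(1+k_d θ_c)] = 0.525 × 23300 × (214 − 3.93) × 7.49 / [1570 × (1 + 0.0680 × 7.49)] = 1.92×10^7 / 2370 = 8122 m³.
τ = V/Q = 8122/23300 = 0.3486 d, or 8.366 h.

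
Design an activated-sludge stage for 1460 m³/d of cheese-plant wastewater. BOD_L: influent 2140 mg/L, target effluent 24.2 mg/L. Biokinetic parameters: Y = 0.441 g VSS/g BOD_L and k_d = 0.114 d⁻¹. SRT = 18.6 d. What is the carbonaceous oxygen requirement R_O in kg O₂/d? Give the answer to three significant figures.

R_O ≈ 2470 kg O₂/d

Correct the yield for decay: Y_obs = Y/(1 + k_d θ_c) = 0.441 / (1 + 0.114 × 18.6) = 0.441 / 3.120 = 0.1413.
Mass of BOD_L removed per day: Q(S₀ − S) = 1460 × 2116 g/m³ = 3089 kg/d.
Net sludge production P_X = 0.1413 × 3089 = 436.6 kg VSS/d.
Carbonaceous O₂ demand = substrate oxidised − cell-mass equivalent = 3089 − 1.42 × 436.6 = 2469 kg O₂/d.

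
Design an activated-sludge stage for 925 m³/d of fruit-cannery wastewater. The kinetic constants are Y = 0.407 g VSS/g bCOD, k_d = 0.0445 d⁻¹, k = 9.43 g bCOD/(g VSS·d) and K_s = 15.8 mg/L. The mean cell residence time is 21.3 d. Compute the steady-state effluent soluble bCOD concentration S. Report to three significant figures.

From the Monod/SRT balance for a CMAS, S = K_s·(1+k_d θ_c)/[θ_c·(Y k − k_d) − 1] = 15.8 × (1 + 0.0445 × 21.3) / [21.3 × (0.407 × 9.43 − 0.0445) − 1] = 30.78 / 79.80 = 0.3857 mg/L.

S ≈ 0.386 mg/L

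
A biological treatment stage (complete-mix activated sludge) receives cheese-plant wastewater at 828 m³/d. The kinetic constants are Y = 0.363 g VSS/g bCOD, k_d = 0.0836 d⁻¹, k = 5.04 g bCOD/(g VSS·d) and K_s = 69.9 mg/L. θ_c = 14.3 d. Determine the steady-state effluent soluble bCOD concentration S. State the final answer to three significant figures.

For a completely mixed reactor with recycle the Lawrence–McCarty relation gives S = K_s·(1 + k_d·θ_c) / [θ_c·(Y·k − k_d) − 1] = 69.9 × (1 + 0.0836 × 14.3) / [14.3 × (0.363 × 5.04 − 0.0836) − 1] = 153.5 / 23.97 = 6.403 mg/L.

S ≈ 6.40 mg/L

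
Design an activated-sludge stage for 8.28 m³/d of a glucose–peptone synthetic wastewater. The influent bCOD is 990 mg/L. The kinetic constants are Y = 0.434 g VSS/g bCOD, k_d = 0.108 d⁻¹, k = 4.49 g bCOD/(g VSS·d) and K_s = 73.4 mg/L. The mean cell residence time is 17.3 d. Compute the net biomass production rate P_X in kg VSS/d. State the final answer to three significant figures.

P_X ≈ 1.23 kg VSS/d

For a completely mixed reactor with recycle the Lawrence–McCarty relation gives S = K_s·(1 + k_d·θ_c) / [θ_c·(Y·k − k_d) − 1] = 73.4 × (1 + 0.108 × 17.3) / [17.3 × (0.434 × 4.49 − 0.108) − 1] = 210.5 / 30.84 = 6.826 mg/L.
The observed yield is Y_obs = Y/(1 + k_d·θ_c) = 0.434 / (1 + 0.108 × 17.3) = 0.434 / 2.868 = 0.1513 g VSS per g bCOD removed.
Mass of bCOD removed per day: Q(S₀ − S) = 8.28 × 983.2 g/m³ = 8.141 kg/d.
So the net sludge growth is P_X = 0.1513 × 8.141 = 1.232 kg VSS/d.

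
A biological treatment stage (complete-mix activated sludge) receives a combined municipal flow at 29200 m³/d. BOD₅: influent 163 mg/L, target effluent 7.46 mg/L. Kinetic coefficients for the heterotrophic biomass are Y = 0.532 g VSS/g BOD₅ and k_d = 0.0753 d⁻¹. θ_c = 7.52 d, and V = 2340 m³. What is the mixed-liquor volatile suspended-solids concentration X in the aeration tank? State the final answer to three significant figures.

From V·X·(1 + k_d·θ_c) = Y·Q·(S₀ − S)·θ_c: X = 0.532 × 29200 × (163 − 7.46) × 7.52 / [2340 × (1 + 0.0753 × 7.52)] = 4958 mg/L.

X ≈ 4960 mg/L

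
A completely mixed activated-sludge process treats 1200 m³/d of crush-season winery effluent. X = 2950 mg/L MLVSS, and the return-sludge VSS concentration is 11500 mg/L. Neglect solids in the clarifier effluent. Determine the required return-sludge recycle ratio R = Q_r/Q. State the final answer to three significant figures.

R = Q_r/Q = X/(X_r − X) = 2950 / (11500 − 2950) = 0.3450.

R ≈ 0.345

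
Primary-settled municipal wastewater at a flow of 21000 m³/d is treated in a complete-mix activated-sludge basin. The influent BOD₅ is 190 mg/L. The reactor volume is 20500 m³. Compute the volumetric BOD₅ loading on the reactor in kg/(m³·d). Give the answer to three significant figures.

L_v = Q S₀ / V = 21000 × 190 × 10⁻³ / 20500 = 0.1946 kg/(m³·d).

L_v ≈ 0.195 kg BOD₅/(m³·d)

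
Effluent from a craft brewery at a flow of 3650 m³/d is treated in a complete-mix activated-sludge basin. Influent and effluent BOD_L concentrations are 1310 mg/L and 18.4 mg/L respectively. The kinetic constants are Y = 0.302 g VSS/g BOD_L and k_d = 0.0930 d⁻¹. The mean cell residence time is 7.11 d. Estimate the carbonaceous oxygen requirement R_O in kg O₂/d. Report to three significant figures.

Y_obs = Y / (1 + k_d θ_c) = 0.302 / (1 + 0.0930 × 7.11) = 0.302 / 1.661 = 0.1818.
ΔS = 1310 − 18.4 = 1292 mg/L, so the substrate removal rate is 3650 × 1292/1000 = 4714 kg BOD_L/d.
Biomass synthesised: P_X = Y_obs × 4714 = 857.0 kg VSS/d.
R_O = Q·(S₀ − S) − 1.42·P_X = 4714 − 1.42 × 857.0 = 3497 kg O₂/d.

R_O ≈ 3500 kg O₂/d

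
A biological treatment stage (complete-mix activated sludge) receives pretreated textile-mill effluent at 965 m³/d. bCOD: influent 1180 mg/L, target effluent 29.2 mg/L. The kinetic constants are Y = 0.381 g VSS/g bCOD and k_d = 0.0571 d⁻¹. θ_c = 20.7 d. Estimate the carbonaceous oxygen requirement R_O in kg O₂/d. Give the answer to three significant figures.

Y_obs = Y / (1 + k_d θ_c) = 0.381 / (1 + 0.0571 × 20.7) = 0.381 / 2.182 = 0.1746.
Mass of bCOD removed per day: Q(S₀ − S) = 965 × 1151 g/m³ = 1111 kg/d.
Net sludge production P_X = 0.1746 × 1111 = 193.9 kg VSS/d.
Carbonaceous O₂ demand = substrate oxidised − cell-mass equivalent = 1111 − 1.42 × 193.9 = 835.2 kg O₂/d.

R_O ≈ 835 kg O₂/d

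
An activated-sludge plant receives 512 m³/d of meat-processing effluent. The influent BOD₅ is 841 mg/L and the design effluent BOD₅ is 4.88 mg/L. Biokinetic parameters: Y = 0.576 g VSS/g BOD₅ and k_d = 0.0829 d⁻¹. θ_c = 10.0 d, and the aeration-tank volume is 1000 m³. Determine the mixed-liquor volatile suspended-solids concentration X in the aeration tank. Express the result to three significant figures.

X ≈ 1350 mg/L

Solving the biomass balance for X: X = Y Q (S₀−S) θ_c / [V (1+k_d θ_c)] = 0.576 × 512 × (841 − 4.88) × 10.0 / [1000 × (1 + 0.0829 × 10.0)] = 1348 mg/L.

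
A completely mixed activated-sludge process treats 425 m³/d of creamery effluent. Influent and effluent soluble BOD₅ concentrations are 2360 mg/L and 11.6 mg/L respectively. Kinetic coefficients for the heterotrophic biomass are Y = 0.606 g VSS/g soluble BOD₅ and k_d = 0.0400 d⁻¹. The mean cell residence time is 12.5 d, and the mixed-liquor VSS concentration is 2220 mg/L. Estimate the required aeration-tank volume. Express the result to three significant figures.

From the SRT design equation V = Y Q (S₀−S) θ_c / [X (1 + k_d θ_c)] = 0.606 × 425 × (2360 − 11.6) × 12.5 / [2220 × (1 + 0.0400 × 12.5)] = 7.56×10^6 / 3330 = 2270 m³.

V ≈ 2270 m³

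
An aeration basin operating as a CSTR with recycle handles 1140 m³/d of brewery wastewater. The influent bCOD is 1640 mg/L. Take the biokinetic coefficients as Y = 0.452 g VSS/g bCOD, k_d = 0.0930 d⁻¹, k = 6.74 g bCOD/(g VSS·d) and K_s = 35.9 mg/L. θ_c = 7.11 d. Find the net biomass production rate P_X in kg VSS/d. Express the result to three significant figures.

P_X ≈ 508 kg VSS/d

For a completely mixed reactor with recycle the Lawrence–McCarty relation gives S = K_s·(1 + k_d·θ_c) / [θ_c·(Y·k − k_d) − 1] = 35.9 × (1 + 0.0930 × 7.11) / [7.11 × (0.452 × 6.74 − 0.0930) − 1] = 59.64 / 20.00 = 2.982 mg/L.
Observed yield with endogenous decay: Y_obs = Y / (1 + k_d·θ_c) = 0.452 / (1 + 0.0930 × 7.11) = 0.452 / 1.661 = 0.2721 g VSS/g bCOD.
Substrate removed = Q·(S₀ − S) = 1140 m³/d × (1640 − 2.98) g/m³ = 1.87×10^6 g/d = 1866 kg/d.
Net biomass production P_X = Y_obs × Q·(S₀ − S) = 0.2721 × 1866 = 507.8 kg VSS/d.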